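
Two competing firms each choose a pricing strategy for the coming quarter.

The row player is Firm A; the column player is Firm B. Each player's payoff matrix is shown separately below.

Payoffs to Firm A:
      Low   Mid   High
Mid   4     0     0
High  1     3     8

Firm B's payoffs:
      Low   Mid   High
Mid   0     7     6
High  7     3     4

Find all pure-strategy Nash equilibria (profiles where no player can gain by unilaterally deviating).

Firm A against Low: payoffs 4, 1 → best response Mid.
Firm A against Mid: payoffs 0, 3 → best response High.
Firm A against High: payoffs 0, 8 → best response High.
Firm B against Mid: payoffs 0, 7, 6 → best response Mid.
Firm B against High: payoffs 7, 3, 4 → best response Low.
No profile is a mutual best response for all players.

This game has no pure Nash equilibrium.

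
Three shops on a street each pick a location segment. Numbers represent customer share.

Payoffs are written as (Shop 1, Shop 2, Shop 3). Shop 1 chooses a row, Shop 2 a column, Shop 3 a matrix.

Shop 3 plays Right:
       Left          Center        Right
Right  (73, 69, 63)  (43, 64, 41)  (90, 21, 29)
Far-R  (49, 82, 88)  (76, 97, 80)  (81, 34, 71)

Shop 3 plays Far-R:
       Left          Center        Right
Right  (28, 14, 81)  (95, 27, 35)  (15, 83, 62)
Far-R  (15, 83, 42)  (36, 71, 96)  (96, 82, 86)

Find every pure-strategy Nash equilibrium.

This game has no pure Nash equilibrium.

(Right, Left, Right): Shop 3 can switch to Far-R (63 → 81). Not NE.
(Right, Left, Far-R): Shop 2 can switch to Center (14 → 27). Not NE.
(Right, Center, Right): Shop 1 can switch to Far-R (43 → 76). Not NE.
(Right, Center, Far-R): Shop 2 can switch to Right (27 → 83). Not NE.
(Right, Right, Right): Shop 2 can switch to Left (21 → 69). Not NE.
(Right, Right, Far-R): Shop 1 can switch to Far-R (15 → 96). Not NE.
(The remaining 6 profiles each have a profitable deviation by the same check.)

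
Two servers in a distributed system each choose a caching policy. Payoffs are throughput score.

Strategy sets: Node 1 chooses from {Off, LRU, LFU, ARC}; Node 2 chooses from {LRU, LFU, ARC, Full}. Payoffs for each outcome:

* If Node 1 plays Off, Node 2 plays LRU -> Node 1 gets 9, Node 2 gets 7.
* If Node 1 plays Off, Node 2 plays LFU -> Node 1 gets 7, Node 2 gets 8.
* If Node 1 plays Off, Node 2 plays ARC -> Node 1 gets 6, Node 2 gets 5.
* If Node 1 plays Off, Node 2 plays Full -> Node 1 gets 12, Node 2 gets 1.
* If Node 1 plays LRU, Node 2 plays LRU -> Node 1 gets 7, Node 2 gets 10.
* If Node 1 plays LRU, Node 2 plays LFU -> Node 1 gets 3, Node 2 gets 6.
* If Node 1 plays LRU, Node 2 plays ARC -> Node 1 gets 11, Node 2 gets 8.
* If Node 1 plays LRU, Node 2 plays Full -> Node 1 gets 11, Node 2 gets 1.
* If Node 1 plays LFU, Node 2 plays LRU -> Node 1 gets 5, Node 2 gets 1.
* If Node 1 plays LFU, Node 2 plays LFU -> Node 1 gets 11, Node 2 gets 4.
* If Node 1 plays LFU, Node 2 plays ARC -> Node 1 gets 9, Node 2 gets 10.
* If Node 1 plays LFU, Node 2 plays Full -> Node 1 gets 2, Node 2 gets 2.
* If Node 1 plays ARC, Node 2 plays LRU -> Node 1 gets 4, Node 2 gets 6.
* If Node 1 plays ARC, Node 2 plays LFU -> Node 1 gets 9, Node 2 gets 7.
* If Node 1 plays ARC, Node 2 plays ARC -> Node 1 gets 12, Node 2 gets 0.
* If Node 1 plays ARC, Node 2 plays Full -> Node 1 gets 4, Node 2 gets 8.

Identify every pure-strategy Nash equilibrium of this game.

Mark each player's best response to every combination of opponents' strategies; a profile where every player is best-responding is a pure Nash equilibrium.
Node 1 against LRU: payoffs 9, 7, 5, 4 → best response Off.
Node 1 against LFU: payoffs 7, 3, 11, 9 → best response LFU.
Node 1 against ARC: payoffs 6, 11, 9, 12 → best response ARC.
Node 1 against Full: payoffs 12, 11, 2, 4 → best response Off.
Node 2 against Off: payoffs 7, 8, 5, 1 → best response LFU.
Node 2 against LRU: payoffs 10, 6, 8, 1 → best response LRU.
Node 2 against LFU: payoffs 1, 4, 10, 2 → best response ARC.
Node 2 against ARC: payoffs 6, 7, 0, 8 → best response Full.
No profile is a mutual best response for all players.

This game has no pure Nash equilibrium.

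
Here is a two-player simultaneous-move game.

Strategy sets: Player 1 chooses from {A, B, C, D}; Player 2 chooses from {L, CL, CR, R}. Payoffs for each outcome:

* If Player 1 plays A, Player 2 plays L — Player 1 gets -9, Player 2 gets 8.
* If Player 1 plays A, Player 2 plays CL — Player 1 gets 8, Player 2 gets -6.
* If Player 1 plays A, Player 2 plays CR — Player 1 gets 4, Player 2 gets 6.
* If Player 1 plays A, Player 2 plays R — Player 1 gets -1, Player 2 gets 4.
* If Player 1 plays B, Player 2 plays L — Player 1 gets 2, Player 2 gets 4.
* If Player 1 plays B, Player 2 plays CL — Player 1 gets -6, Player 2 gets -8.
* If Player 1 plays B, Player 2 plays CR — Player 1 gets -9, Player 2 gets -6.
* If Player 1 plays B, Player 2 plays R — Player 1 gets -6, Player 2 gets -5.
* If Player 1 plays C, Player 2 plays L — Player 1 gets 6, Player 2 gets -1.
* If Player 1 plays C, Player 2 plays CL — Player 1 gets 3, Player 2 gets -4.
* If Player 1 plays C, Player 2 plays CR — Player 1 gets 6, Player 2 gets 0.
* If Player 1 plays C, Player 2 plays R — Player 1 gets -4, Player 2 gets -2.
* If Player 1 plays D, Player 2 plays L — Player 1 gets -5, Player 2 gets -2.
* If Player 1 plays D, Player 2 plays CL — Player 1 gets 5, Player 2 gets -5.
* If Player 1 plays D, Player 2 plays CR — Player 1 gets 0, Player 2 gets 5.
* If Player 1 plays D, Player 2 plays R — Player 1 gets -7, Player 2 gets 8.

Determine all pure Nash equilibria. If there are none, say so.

Pure NE: (C, CR)

Player 1 against L: payoffs -9, 2, 6, -5 → best response C.
Player 1 against CL: payoffs 8, -6, 3, 5 → best response A.
Player 1 against CR: payoffs 4, -9, 6, 0 → best response C.
Player 1 against R: payoffs -1, -6, -4, -7 → best response A.
Player 2 against A: payoffs 8, -6, 6, 4 → best response L.
Player 2 against B: payoffs 4, -8, -6, -5 → best response L.
Player 2 against C: payoffs -1, -4, 0, -2 → best response CR.
Player 2 against D: payoffs -2, -5, 5, 8 → best response R.
Mutual best responses: (C, CR).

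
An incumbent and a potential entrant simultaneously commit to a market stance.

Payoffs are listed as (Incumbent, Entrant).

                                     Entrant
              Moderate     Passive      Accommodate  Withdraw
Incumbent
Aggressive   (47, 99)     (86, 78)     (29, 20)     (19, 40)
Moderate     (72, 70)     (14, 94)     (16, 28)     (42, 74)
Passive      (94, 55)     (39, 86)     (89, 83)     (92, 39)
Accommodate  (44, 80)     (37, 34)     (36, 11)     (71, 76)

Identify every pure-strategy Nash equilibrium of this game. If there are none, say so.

This game has no pure Nash equilibrium.

Check each profile: it is a Nash equilibrium iff no player can strictly gain by switching unilaterally.
(Aggressive, Moderate): Incumbent can switch to Moderate (47 → 72). Not NE.
(Aggressive, Passive): Entrant can switch to Moderate (78 → 99). Not NE.
(Aggressive, Accommodate): Incumbent can switch to Passive (29 → 89). Not NE.
(Aggressive, Withdraw): Incumbent can switch to Moderate (19 → 42). Not NE.
(Moderate, Moderate): Incumbent can switch to Passive (72 → 94). Not NE.
(Moderate, Passive): Incumbent can switch to Aggressive (14 → 86). Not NE.
(Moderate, Accommodate): Incumbent can switch to Aggressive (16 → 29). Not NE.
(Moderate, Withdraw): Incumbent can switch to Passive (42 → 92). Not NE.
(Passive, Moderate): Entrant can switch to Passive (55 → 86). Not NE.
(Passive, Passive): Incumbent can switch to Aggressive (39 → 86). Not NE.
(Passive, Accommodate): Entrant can switch to Passive (83 → 86). Not NE.
(Passive, Withdraw): Entrant can switch to Moderate (39 → 55). Not NE.
(The remaining 4 profiles each have a profitable deviation by the same check.)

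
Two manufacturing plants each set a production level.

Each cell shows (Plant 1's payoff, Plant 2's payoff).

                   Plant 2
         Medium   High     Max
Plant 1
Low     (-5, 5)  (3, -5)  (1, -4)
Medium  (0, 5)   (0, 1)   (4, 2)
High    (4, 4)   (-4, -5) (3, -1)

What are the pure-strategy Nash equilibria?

Plant 1 against Medium: payoffs -5, 0, 4 → best response High.
Plant 1 against High: payoffs 3, 0, -4 → best response Low.
Plant 1 against Max: payoffs 1, 4, 3 → best response Medium.
Plant 2 against Low: payoffs 5, -5, -4 → best response Medium.
Plant 2 against Medium: payoffs 5, 1, 2 → best response Medium.
Plant 2 against High: payoffs 4, -5, -1 → best response Medium.
Mutual best responses: (High, Medium).

Pure NE: (High, Medium)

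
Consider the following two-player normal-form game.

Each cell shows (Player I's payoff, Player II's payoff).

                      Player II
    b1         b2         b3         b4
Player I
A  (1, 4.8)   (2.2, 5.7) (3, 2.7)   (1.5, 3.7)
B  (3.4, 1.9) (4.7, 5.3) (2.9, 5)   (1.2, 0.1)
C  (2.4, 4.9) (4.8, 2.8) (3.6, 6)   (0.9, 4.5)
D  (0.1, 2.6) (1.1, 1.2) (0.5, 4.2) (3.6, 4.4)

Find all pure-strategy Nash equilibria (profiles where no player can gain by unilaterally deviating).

(A, b1): Player I can switch to B (1 → 3.4). Not NE.
(A, b2): Player I can switch to B (2.2 → 4.7). Not NE.
(A, b3): Player I can switch to C (3 → 3.6). Not NE.
(A, b4): Player I can switch to D (1.5 → 3.6). Not NE.
(B, b1): Player II can switch to b2 (1.9 → 5.3). Not NE.
(B, b2): Player I can switch to C (4.7 → 4.8). Not NE.
(C, b3): Player I gets 3.6, best alternative 3; Player II gets 6, best alternative 4.9. No profitable deviation — NE.
(D, b4): Player I gets 3.6, best alternative 1.5; Player II gets 4.4, best alternative 4.2. No profitable deviation — NE.
(The remaining 8 profiles each have a profitable deviation by the same check.)

(C, b3), (D, b4)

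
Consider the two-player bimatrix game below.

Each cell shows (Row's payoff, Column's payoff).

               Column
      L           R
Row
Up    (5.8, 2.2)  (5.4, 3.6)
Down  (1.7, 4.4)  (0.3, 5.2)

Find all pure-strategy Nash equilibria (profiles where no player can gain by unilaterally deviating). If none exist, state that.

Row against L: payoffs 5.8, 1.7 → best response Up.
Row against R: payoffs 5.4, 0.3 → best response Up.
Column against Up: payoffs 2.2, 3.6 → best response R.
Column against Down: payoffs 4.4, 5.2 → best response R.
Mutual best responses: (Up, R).

The unique pure-strategy Nash equilibrium is (Up, R).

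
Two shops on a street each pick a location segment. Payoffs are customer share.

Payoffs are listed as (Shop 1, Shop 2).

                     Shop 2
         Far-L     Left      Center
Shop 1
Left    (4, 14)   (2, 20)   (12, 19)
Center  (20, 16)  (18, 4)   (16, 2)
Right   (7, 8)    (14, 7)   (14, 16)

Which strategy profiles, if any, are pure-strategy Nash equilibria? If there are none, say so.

(Left, Far-L): Shop 1 can switch to Center (4 → 20). Not NE.
(Left, Left): Shop 1 can switch to Center (2 → 18). Not NE.
(Left, Center): Shop 1 can switch to Center (12 → 16). Not NE.
(Center, Far-L): Shop 1 gets 20, best alternative 7; Shop 2 gets 16, best alternative 4. No profitable deviation — NE.
(Center, Left): Shop 2 can switch to Far-L (4 → 16). Not NE.
(Center, Center): Shop 2 can switch to Far-L (2 → 16). Not NE.
(Right, Far-L): Shop 1 can switch to Center (7 → 20). Not NE.
(Right, Left): Shop 1 can switch to Center (14 → 18). Not NE.
(Right, Center): Shop 1 can switch to Center (14 → 16). Not NE.

(Center, Far-L)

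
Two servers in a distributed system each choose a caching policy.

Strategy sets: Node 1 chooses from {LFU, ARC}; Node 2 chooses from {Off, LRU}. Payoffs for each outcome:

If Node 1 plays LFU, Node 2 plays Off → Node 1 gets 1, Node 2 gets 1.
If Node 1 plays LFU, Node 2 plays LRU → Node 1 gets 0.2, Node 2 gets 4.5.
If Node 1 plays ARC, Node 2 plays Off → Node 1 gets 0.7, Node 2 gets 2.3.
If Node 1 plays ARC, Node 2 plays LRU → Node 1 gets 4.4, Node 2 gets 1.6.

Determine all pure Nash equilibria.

Mark each player's best response to every combination of opponents' strategies; a profile where every player is best-responding is a pure Nash equilibrium.
Node 1 against Off: payoffs 1, 0.7 → best response LFU.
Node 1 against LRU: payoffs 0.2, 4.4 → best response ARC.
Node 2 against LFU: payoffs 1, 4.5 → best response LRU.
Node 2 against ARC: payoffs 2.3, 1.6 → best response Off.
No profile is a mutual best response for all players.

No pure-strategy Nash equilibrium.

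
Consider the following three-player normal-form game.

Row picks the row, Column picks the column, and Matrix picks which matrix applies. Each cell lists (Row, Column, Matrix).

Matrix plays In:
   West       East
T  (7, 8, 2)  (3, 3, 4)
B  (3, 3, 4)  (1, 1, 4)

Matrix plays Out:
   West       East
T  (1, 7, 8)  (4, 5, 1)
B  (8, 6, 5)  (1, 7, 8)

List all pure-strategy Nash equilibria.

none

(T, West, In): Matrix can switch to Out (2 → 8). Not NE.
(T, West, Out): Row can switch to B (1 → 8). Not NE.
(T, East, In): Column can switch to West (3 → 8). Not NE.
(T, East, Out): Column can switch to West (5 → 7). Not NE.
(B, West, In): Row can switch to T (3 → 7). Not NE.
(B, West, Out): Column can switch to East (6 → 7). Not NE.
(B, East, In): Row can switch to T (1 → 3). Not NE.
(B, East, Out): Row can switch to T (1 → 4). Not NE.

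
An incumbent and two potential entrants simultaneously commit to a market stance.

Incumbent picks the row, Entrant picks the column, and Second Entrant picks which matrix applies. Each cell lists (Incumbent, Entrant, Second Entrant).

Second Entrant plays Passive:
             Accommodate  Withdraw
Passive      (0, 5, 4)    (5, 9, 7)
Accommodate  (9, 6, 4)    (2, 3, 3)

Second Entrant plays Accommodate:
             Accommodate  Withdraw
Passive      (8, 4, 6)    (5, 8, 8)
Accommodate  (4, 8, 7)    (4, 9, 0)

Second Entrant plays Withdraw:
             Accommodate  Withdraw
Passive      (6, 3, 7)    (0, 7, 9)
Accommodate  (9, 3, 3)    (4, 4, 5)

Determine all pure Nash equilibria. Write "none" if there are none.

Incumbent against (Accommodate, Passive): payoffs 0, 9 → best response Accommodate.
Incumbent against (Accommodate, Accommodate): payoffs 8, 4 → best response Passive.
Incumbent against (Accommodate, Withdraw): payoffs 6, 9 → best response Accommodate.
Incumbent against (Withdraw, Passive): payoffs 5, 2 → best response Passive.
Incumbent against (Withdraw, Accommodate): payoffs 5, 4 → best response Passive.
Incumbent against (Withdraw, Withdraw): payoffs 0, 4 → best response Accommodate.
Entrant against (Passive, Passive): payoffs 5, 9 → best response Withdraw.
Entrant against (Passive, Accommodate): payoffs 4, 8 → best response Withdraw.
Entrant against (Passive, Withdraw): payoffs 3, 7 → best response Withdraw.
Entrant against (Accommodate, Passive): payoffs 6, 3 → best response Accommodate.
Entrant against (Accommodate, Accommodate): payoffs 8, 9 → best response Withdraw.
Entrant against (Accommodate, Withdraw): payoffs 3, 4 → best response Withdraw.
Second Entrant against (Passive, Accommodate): payoffs 4, 6, 7 → best response Withdraw.
Second Entrant against (Passive, Withdraw): payoffs 7, 8, 9 → best response Withdraw.
Second Entrant against (Accommodate, Accommodate): payoffs 4, 7, 3 → best response Accommodate.
Second Entrant against (Accommodate, Withdraw): payoffs 3, 0, 5 → best response Withdraw.
Mutual best responses: (Accommodate, Withdraw, Withdraw).

Pure NE: (Accommodate, Withdraw, Withdraw)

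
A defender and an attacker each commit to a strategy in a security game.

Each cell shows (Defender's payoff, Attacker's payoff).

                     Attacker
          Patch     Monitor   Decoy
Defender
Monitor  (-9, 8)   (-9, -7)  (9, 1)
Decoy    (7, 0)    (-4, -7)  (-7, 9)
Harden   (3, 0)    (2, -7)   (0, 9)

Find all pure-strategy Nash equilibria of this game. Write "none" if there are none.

none

Defender against Patch: payoffs -9, 7, 3 → best response Decoy.
Defender against Monitor: payoffs -9, -4, 2 → best response Harden.
Defender against Decoy: payoffs 9, -7, 0 → best response Monitor.
Attacker against Monitor: payoffs 8, -7, 1 → best response Patch.
Attacker against Decoy: payoffs 0, -7, 9 → best response Decoy.
Attacker against Harden: payoffs 0, -7, 9 → best response Decoy.
No profile is a mutual best response for all players.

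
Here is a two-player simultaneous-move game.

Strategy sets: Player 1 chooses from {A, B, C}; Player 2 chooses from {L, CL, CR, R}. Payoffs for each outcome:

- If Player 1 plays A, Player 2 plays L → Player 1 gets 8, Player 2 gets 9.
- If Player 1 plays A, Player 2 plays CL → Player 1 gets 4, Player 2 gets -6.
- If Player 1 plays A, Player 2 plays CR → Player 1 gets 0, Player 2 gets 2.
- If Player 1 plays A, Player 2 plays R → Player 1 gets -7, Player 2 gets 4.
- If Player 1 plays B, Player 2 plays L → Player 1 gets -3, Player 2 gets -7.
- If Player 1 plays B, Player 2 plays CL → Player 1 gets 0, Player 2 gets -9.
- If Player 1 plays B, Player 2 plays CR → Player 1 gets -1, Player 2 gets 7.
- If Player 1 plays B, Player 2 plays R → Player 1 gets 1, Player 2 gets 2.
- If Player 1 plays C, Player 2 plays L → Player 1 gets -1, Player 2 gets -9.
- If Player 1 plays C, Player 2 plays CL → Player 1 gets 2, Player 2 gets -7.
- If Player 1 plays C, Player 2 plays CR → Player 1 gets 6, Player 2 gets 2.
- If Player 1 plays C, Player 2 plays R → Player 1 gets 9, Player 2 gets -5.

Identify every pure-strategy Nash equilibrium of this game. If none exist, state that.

The pure Nash equilibria are (A, L); (C, CR).

Player 1 against L: payoffs 8, -3, -1 → best response A.
Player 1 against CL: payoffs 4, 0, 2 → best response A.
Player 1 against CR: payoffs 0, -1, 6 → best response C.
Player 1 against R: payoffs -7, 1, 9 → best response C.
Player 2 against A: payoffs 9, -6, 2, 4 → best response L.
Player 2 against B: payoffs -7, -9, 7, 2 → best response CR.
Player 2 against C: payoffs -9, -7, 2, -5 → best response CR.
Mutual best responses: (A, L); (C, CR).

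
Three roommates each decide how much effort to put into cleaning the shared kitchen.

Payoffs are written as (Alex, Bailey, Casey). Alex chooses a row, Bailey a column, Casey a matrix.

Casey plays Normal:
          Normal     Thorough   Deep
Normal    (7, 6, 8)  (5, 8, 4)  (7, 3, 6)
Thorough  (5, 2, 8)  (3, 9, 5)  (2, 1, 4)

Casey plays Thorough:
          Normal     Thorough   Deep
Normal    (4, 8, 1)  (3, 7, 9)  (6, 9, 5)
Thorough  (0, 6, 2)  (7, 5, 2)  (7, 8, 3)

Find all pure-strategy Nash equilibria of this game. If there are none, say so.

This game has no pure Nash equilibrium.

(Normal, Normal, Normal): Bailey can switch to Thorough (6 → 8). Not NE.
(Normal, Normal, Thorough): Bailey can switch to Deep (8 → 9). Not NE.
(Normal, Thorough, Normal): Casey can switch to Thorough (4 → 9). Not NE.
(Normal, Thorough, Thorough): Alex can switch to Thorough (3 → 7). Not NE.
(Normal, Deep, Normal): Bailey can switch to Normal (3 → 6). Not NE.
(Normal, Deep, Thorough): Alex can switch to Thorough (6 → 7). Not NE.
(Thorough, Normal, Normal): Alex can switch to Normal (5 → 7). Not NE.
(Thorough, Normal, Thorough): Alex can switch to Normal (0 → 4). Not NE.
(The remaining 4 profiles each have a profitable deviation by the same check.)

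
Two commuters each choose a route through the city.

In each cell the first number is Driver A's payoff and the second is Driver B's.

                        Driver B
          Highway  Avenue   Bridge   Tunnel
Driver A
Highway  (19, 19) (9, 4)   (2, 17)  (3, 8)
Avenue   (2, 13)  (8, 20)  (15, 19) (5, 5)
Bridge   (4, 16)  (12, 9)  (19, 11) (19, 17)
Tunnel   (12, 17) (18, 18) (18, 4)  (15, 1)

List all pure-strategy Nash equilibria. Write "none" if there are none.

Pure-strategy Nash equilibria: (Highway, Highway), (Bridge, Tunnel), (Tunnel, Avenue)

Driver A against Highway: payoffs 19, 2, 4, 12 → best response Highway.
Driver A against Avenue: payoffs 9, 8, 12, 18 → best response Tunnel.
Driver A against Bridge: payoffs 2, 15, 19, 18 → best response Bridge.
Driver A against Tunnel: payoffs 3, 5, 19, 15 → best response Bridge.
Driver B against Highway: payoffs 19, 4, 17, 8 → best response Highway.
Driver B against Avenue: payoffs 13, 20, 19, 5 → best response Avenue.
Driver B against Bridge: payoffs 16, 9, 11, 17 → best response Tunnel.
Driver B against Tunnel: payoffs 17, 18, 4, 1 → best response Avenue.
Mutual best responses: (Highway, Highway); (Bridge, Tunnel); (Tunnel, Avenue).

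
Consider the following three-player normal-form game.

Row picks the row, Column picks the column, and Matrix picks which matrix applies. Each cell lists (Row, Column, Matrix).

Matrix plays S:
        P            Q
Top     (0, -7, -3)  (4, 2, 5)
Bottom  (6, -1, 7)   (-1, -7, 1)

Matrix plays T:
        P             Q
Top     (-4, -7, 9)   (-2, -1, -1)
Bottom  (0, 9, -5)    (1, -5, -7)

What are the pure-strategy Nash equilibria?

Pure-strategy Nash equilibria: (Top, Q, S) and (Bottom, P, S)

Row against (P, S): payoffs 0, 6 → best response Bottom.
Row against (P, T): payoffs -4, 0 → best response Bottom.
Row against (Q, S): payoffs 4, -1 → best response Top.
Row against (Q, T): payoffs -2, 1 → best response Bottom.
Column against (Top, S): payoffs -7, 2 → best response Q.
Column against (Top, T): payoffs -7, -1 → best response Q.
Column against (Bottom, S): payoffs -1, -7 → best response P.
Column against (Bottom, T): payoffs 9, -5 → best response P.
Matrix against (Top, P): payoffs -3, 9 → best response T.
Matrix against (Top, Q): payoffs 5, -1 → best response S.
Matrix against (Bottom, P): payoffs 7, -5 → best response S.
Matrix against (Bottom, Q): payoffs 1, -7 → best response S.
Mutual best responses: (Top, Q, S); (Bottom, P, S).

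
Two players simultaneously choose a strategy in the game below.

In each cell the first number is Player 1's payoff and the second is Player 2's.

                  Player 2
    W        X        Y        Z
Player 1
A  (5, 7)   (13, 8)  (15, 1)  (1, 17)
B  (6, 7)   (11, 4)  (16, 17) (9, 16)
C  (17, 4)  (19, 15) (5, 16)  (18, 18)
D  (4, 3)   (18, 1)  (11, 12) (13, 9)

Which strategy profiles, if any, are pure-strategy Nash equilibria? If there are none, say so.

Pure-strategy Nash equilibria: (B, Y) and (C, Z)

Player 1 against W: payoffs 5, 6, 17, 4 → best response C.
Player 1 against X: payoffs 13, 11, 19, 18 → best response C.
Player 1 against Y: payoffs 15, 16, 5, 11 → best response B.
Player 1 against Z: payoffs 1, 9, 18, 13 → best response C.
Player 2 against A: payoffs 7, 8, 1, 17 → best response Z.
Player 2 against B: payoffs 7, 4, 17, 16 → best response Y.
Player 2 against C: payoffs 4, 15, 16, 18 → best response Z.
Player 2 against D: payoffs 3, 1, 12, 9 → best response Y.
Mutual best responses: (B, Y); (C, Z).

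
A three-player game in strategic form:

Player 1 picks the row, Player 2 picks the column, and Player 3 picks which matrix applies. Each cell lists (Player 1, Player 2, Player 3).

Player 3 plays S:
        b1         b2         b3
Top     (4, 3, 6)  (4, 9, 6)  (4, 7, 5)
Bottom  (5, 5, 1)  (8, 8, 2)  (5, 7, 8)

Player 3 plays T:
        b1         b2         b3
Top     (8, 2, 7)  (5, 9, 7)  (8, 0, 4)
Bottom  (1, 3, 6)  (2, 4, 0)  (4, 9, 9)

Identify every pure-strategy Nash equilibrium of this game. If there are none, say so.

Player 1 against (b1, S): payoffs 4, 5 → best response Bottom.
Player 1 against (b1, T): payoffs 8, 1 → best response Top.
Player 1 against (b2, S): payoffs 4, 8 → best response Bottom.
Player 1 against (b2, T): payoffs 5, 2 → best response Top.
Player 1 against (b3, S): payoffs 4, 5 → best response Bottom.
Player 1 against (b3, T): payoffs 8, 4 → best response Top.
Player 2 against (Top, S): payoffs 3, 9, 7 → best response b2.
Player 2 against (Top, T): payoffs 2, 9, 0 → best response b2.
Player 2 against (Bottom, S): payoffs 5, 8, 7 → best response b2.
Player 2 against (Bottom, T): payoffs 3, 4, 9 → best response b3.
Player 3 against (Top, b1): payoffs 6, 7 → best response T.
Player 3 against (Top, b2): payoffs 6, 7 → best response T.
Player 3 against (Top, b3): payoffs 5, 4 → best response S.
Player 3 against (Bottom, b1): payoffs 1, 6 → best response T.
Player 3 against (Bottom, b2): payoffs 2, 0 → best response S.
Player 3 against (Bottom, b3): payoffs 8, 9 → best response T.
Mutual best responses: (Top, b2, T); (Bottom, b2, S).

(Top, b2, T), (Bottom, b2, S)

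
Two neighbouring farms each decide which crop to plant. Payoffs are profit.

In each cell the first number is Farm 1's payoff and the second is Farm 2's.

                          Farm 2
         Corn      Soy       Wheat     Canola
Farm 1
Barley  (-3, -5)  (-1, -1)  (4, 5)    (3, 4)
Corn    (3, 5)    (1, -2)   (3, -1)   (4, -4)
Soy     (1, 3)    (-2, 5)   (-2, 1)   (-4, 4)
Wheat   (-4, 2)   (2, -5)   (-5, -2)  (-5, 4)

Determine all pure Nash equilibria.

Farm 1 against Corn: payoffs -3, 3, 1, -4 → best response Corn.
Farm 1 against Soy: payoffs -1, 1, -2, 2 → best response Wheat.
Farm 1 against Wheat: payoffs 4, 3, -2, -5 → best response Barley.
Farm 1 against Canola: payoffs 3, 4, -4, -5 → best response Corn.
Farm 2 against Barley: payoffs -5, -1, 5, 4 → best response Wheat.
Farm 2 against Corn: payoffs 5, -2, -1, -4 → best response Corn.
Farm 2 against Soy: payoffs 3, 5, 1, 4 → best response Soy.
Farm 2 against Wheat: payoffs 2, -5, -2, 4 → best response Canola.
Mutual best responses: (Barley, Wheat); (Corn, Corn).

The pure Nash equilibria are (Barley, Wheat) and (Corn, Corn).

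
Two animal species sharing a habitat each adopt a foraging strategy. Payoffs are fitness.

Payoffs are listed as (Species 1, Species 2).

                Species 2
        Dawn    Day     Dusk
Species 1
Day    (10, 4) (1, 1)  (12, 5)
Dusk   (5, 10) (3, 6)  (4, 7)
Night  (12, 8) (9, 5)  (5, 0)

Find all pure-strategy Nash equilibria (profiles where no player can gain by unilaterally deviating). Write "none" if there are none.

The pure Nash equilibria are (Day, Dusk); (Night, Dawn).

Species 1 against Dawn: payoffs 10, 5, 12 → best response Night.
Species 1 against Day: payoffs 1, 3, 9 → best response Night.
Species 1 against Dusk: payoffs 12, 4, 5 → best response Day.
Species 2 against Day: payoffs 4, 1, 5 → best response Dusk.
Species 2 against Dusk: payoffs 10, 6, 7 → best response Dawn.
Species 2 against Night: payoffs 8, 5, 0 → best response Dawn.
Mutual best responses: (Day, Dusk); (Night, Dawn).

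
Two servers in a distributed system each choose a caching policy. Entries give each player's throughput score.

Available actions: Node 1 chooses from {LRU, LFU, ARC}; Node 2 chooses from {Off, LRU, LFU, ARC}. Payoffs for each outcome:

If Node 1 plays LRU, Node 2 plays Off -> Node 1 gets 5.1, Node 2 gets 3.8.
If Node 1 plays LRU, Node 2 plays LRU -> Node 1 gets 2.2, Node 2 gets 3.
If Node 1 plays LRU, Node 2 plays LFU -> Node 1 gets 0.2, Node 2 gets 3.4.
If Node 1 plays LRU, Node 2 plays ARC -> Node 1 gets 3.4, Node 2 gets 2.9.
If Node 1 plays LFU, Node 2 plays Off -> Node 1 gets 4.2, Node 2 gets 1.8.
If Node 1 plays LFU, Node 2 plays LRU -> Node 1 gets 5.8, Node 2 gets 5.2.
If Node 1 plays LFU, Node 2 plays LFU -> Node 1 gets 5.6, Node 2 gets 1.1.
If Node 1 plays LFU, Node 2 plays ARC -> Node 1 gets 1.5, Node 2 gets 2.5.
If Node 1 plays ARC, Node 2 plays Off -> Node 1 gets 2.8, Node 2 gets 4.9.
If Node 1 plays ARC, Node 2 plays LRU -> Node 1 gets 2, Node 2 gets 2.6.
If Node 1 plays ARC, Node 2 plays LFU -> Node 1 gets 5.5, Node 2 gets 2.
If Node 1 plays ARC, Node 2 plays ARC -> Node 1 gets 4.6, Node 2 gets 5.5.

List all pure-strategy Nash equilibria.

(LRU, Off); (LFU, LRU); (ARC, ARC)

Mark each player's best response to every combination of opponents' strategies; a profile where every player is best-responding is a pure Nash equilibrium.
Node 1 against Off: payoffs 5.1, 4.2, 2.8 → best response LRU.
Node 1 against LRU: payoffs 2.2, 5.8, 2 → best response LFU.
Node 1 against LFU: payoffs 0.2, 5.6, 5.5 → best response LFU.
Node 1 against ARC: payoffs 3.4, 1.5, 4.6 → best response ARC.
Node 2 against LRU: payoffs 3.8, 3, 3.4, 2.9 → best response Off.
Node 2 against LFU: payoffs 1.8, 5.2, 1.1, 2.5 → best response LRU.
Node 2 against ARC: payoffs 4.9, 2.6, 2, 5.5 → best response ARC.
Mutual best responses: (LRU, Off); (LFU, LRU); (ARC, ARC).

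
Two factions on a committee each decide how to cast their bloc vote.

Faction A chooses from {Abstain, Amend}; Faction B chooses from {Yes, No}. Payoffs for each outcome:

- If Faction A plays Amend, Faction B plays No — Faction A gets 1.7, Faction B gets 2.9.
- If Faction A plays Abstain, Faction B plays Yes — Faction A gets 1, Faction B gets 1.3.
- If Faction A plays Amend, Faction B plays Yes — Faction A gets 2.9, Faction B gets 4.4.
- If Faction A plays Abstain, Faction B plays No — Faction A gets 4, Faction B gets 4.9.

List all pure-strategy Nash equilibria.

The pure Nash equilibria are (Abstain, No); (Amend, Yes).

Faction A against Yes: payoffs 1, 2.9 → best response Amend.
Faction A against No: payoffs 4, 1.7 → best response Abstain.
Faction B against Abstain: payoffs 1.3, 4.9 → best response No.
Faction B against Amend: payoffs 4.4, 2.9 → best response Yes.
Mutual best responses: (Abstain, No); (Amend, Yes).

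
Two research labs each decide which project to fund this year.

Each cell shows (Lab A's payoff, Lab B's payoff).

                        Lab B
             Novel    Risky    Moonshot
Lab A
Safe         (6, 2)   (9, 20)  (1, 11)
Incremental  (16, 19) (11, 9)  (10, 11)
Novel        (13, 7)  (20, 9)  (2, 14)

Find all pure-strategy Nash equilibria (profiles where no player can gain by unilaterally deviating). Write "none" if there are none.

Lab A against Novel: payoffs 6, 16, 13 → best response Incremental.
Lab A against Risky: payoffs 9, 11, 20 → best response Novel.
Lab A against Moonshot: payoffs 1, 10, 2 → best response Incremental.
Lab B against Safe: payoffs 2, 20, 11 → best response Risky.
Lab B against Incremental: payoffs 19, 9, 11 → best response Novel.
Lab B against Novel: payoffs 7, 9, 14 → best response Moonshot.
Mutual best responses: (Incremental, Novel).

(Incremental, Novel)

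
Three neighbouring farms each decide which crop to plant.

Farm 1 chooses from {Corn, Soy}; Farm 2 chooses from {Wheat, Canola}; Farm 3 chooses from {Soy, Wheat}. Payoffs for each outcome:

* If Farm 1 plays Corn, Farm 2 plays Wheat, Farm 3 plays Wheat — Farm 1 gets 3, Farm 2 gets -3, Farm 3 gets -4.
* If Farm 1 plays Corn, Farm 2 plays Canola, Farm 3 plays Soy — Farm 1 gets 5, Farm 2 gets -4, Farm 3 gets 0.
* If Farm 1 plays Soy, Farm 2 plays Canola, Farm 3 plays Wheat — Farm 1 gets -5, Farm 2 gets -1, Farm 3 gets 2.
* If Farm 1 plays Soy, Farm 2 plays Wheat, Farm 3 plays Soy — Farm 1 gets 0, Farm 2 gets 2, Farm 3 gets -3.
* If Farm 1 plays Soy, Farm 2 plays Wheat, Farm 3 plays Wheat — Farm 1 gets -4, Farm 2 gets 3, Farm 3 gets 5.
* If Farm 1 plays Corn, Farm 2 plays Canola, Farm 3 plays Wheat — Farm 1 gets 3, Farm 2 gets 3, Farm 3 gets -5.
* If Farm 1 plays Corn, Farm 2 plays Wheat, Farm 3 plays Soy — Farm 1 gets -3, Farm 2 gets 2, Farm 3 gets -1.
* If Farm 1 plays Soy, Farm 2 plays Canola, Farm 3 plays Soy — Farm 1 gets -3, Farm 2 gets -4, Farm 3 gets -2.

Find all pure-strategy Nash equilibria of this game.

Farm 1 against (Wheat, Soy): payoffs -3, 0 → best response Soy.
Farm 1 against (Wheat, Wheat): payoffs 3, -4 → best response Corn.
Farm 1 against (Canola, Soy): payoffs 5, -3 → best response Corn.
Farm 1 against (Canola, Wheat): payoffs 3, -5 → best response Corn.
Farm 2 against (Corn, Soy): payoffs 2, -4 → best response Wheat.
Farm 2 against (Corn, Wheat): payoffs -3, 3 → best response Canola.
Farm 2 against (Soy, Soy): payoffs 2, -4 → best response Wheat.
Farm 2 against (Soy, Wheat): payoffs 3, -1 → best response Wheat.
Farm 3 against (Corn, Wheat): payoffs -1, -4 → best response Soy.
Farm 3 against (Corn, Canola): payoffs 0, -5 → best response Soy.
Farm 3 against (Soy, Wheat): payoffs -3, 5 → best response Wheat.
Farm 3 against (Soy, Canola): payoffs -2, 2 → best response Wheat.
No profile is a mutual best response for all players.

This game has no pure Nash equilibrium.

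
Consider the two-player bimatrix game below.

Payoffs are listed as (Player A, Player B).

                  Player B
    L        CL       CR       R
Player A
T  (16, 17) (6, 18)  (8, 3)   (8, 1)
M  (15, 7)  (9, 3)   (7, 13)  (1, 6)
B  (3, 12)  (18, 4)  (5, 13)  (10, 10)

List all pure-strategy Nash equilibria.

Player A against L: payoffs 16, 15, 3 → best response T.
Player A against CL: payoffs 6, 9, 18 → best response B.
Player A against CR: payoffs 8, 7, 5 → best response T.
Player A against R: payoffs 8, 1, 10 → best response B.
Player B against T: payoffs 17, 18, 3, 1 → best response CL.
Player B against M: payoffs 7, 3, 13, 6 → best response CR.
Player B against B: payoffs 12, 4, 13, 10 → best response CR.
No profile is a mutual best response for all players.

There is no pure-strategy Nash equilibrium.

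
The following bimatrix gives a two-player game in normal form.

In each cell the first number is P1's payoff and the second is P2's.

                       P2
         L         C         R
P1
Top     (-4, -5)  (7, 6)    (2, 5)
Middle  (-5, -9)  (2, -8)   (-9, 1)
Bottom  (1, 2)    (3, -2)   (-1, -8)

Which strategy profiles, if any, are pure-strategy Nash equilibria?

(Top, C); (Bottom, L)

P1 against L: payoffs -4, -5, 1 → best response Bottom.
P1 against C: payoffs 7, 2, 3 → best response Top.
P1 against R: payoffs 2, -9, -1 → best response Top.
P2 against Top: payoffs -5, 6, 5 → best response C.
P2 against Middle: payoffs -9, -8, 1 → best response R.
P2 against Bottom: payoffs 2, -2, -8 → best response L.
Mutual best responses: (Top, C); (Bottom, L).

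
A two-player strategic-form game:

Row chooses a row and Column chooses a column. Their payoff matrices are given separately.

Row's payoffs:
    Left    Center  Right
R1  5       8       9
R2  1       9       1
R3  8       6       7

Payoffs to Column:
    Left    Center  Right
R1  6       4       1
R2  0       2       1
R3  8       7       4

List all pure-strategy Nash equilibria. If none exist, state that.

Pure-strategy Nash equilibria: (R2, Center); (R3, Left)

Row against Left: payoffs 5, 1, 8 → best response R3.
Row against Center: payoffs 8, 9, 6 → best response R2.
Row against Right: payoffs 9, 1, 7 → best response R1.
Column against R1: payoffs 6, 4, 1 → best response Left.
Column against R2: payoffs 0, 2, 1 → best response Center.
Column against R3: payoffs 8, 7, 4 → best response Left.
Mutual best responses: (R2, Center); (R3, Left).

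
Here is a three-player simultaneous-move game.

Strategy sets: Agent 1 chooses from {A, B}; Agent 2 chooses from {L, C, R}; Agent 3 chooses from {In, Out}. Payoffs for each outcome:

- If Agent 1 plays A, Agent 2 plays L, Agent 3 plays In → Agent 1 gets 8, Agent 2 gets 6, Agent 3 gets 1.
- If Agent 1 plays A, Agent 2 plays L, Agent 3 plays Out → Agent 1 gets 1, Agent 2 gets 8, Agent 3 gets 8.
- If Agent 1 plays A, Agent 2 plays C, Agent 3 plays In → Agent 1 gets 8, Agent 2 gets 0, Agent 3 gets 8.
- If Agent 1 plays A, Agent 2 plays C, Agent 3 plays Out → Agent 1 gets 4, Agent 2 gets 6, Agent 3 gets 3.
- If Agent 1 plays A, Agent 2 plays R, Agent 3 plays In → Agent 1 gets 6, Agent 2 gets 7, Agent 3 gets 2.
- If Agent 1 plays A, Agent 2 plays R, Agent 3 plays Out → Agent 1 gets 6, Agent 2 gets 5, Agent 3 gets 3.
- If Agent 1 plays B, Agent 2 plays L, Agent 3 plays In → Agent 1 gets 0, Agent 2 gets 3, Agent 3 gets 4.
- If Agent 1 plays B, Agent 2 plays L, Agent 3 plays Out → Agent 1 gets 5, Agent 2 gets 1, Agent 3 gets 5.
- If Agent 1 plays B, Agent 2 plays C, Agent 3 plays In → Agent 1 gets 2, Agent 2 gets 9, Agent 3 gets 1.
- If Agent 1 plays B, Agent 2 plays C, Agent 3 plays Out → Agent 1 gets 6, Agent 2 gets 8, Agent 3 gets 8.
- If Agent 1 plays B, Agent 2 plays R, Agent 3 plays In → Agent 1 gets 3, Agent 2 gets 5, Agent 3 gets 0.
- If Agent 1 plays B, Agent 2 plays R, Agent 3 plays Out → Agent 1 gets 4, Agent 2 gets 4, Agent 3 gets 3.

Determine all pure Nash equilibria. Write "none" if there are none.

(B, C, Out)

Agent 1 against (L, In): payoffs 8, 0 → best response A.
Agent 1 against (L, Out): payoffs 1, 5 → best response B.
Agent 1 against (C, In): payoffs 8, 2 → best response A.
Agent 1 against (C, Out): payoffs 4, 6 → best response B.
Agent 1 against (R, In): payoffs 6, 3 → best response A.
Agent 1 against (R, Out): payoffs 6, 4 → best response A.
Agent 2 against (A, In): payoffs 6, 0, 7 → best response R.
Agent 2 against (A, Out): payoffs 8, 6, 5 → best response L.
Agent 2 against (B, In): payoffs 3, 9, 5 → best response C.
Agent 2 against (B, Out): payoffs 1, 8, 4 → best response C.
Agent 3 against (A, L): payoffs 1, 8 → best response Out.
Agent 3 against (A, C): payoffs 8, 3 → best response In.
Agent 3 against (A, R): payoffs 2, 3 → best response Out.
Agent 3 against (B, L): payoffs 4, 5 → best response Out.
Agent 3 against (B, C): payoffs 1, 8 → best response Out.
Agent 3 against (B, R): payoffs 0, 3 → best response Out.
Mutual best responses: (B, C, Out).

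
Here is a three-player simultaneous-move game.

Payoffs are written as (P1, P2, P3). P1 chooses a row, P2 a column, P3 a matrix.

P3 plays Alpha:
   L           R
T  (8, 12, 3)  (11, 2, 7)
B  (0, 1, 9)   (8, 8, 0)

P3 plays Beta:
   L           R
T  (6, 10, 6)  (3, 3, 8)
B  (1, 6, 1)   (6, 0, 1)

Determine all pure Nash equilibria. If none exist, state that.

Pure NE: (T, L, Beta)

(T, L, Alpha): P3 can switch to Beta (3 → 6). Not NE.
(T, L, Beta): P1 gets 6, best alternative 1; P2 gets 10, best alternative 3; P3 gets 6, best alternative 3. No profitable deviation — NE.
(T, R, Alpha): P2 can switch to L (2 → 12). Not NE.
(T, R, Beta): P1 can switch to B (3 → 6). Not NE.
(B, L, Alpha): P1 can switch to T (0 → 8). Not NE.
(B, L, Beta): P1 can switch to T (1 → 6). Not NE.
(B, R, Alpha): P1 can switch to T (8 → 11). Not NE.
(B, R, Beta): P2 can switch to L (0 → 6). Not NE.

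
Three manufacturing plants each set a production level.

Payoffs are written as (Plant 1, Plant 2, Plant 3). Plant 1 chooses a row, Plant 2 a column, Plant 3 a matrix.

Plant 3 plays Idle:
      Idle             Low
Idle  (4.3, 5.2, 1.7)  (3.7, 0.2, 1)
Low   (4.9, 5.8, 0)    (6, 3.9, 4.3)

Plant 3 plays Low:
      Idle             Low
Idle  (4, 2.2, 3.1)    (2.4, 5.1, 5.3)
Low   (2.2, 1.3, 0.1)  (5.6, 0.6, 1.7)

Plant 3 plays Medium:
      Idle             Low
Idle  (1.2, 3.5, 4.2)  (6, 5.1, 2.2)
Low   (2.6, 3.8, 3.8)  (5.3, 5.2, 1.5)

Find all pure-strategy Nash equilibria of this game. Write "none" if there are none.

Plant 1 against (Idle, Idle): payoffs 4.3, 4.9 → best response Low.
Plant 1 against (Idle, Low): payoffs 4, 2.2 → best response Idle.
Plant 1 against (Idle, Medium): payoffs 1.2, 2.6 → best response Low.
Plant 1 against (Low, Idle): payoffs 3.7, 6 → best response Low.
Plant 1 against (Low, Low): payoffs 2.4, 5.6 → best response Low.
Plant 1 against (Low, Medium): payoffs 6, 5.3 → best response Idle.
Plant 2 against (Idle, Idle): payoffs 5.2, 0.2 → best response Idle.
Plant 2 against (Idle, Low): payoffs 2.2, 5.1 → best response Low.
Plant 2 against (Idle, Medium): payoffs 3.5, 5.1 → best response Low.
Plant 2 against (Low, Idle): payoffs 5.8, 3.9 → best response Idle.
Plant 2 against (Low, Low): payoffs 1.3, 0.6 → best response Idle.
Plant 2 against (Low, Medium): payoffs 3.8, 5.2 → best response Low.
Plant 3 against (Idle, Idle): payoffs 1.7, 3.1, 4.2 → best response Medium.
Plant 3 against (Idle, Low): payoffs 1, 5.3, 2.2 → best response Low.
Plant 3 against (Low, Idle): payoffs 0, 0.1, 3.8 → best response Medium.
Plant 3 against (Low, Low): payoffs 4.3, 1.7, 1.5 → best response Idle.
No profile is a mutual best response for all players.

No pure-strategy Nash equilibrium.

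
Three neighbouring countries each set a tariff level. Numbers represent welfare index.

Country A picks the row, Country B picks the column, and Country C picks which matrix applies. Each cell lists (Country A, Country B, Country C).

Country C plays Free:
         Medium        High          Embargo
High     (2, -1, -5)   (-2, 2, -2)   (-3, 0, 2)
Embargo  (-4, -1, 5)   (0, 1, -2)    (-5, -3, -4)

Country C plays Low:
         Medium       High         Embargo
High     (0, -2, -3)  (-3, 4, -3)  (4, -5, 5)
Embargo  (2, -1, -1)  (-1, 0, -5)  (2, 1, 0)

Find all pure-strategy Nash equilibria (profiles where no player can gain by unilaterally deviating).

The unique pure-strategy Nash equilibrium is (Embargo, High, Free).

Check each profile: it is a Nash equilibrium iff no player can strictly gain by switching unilaterally.
(High, Medium, Free): Country B can switch to High (-1 → 2). Not NE.
(High, Medium, Low): Country A can switch to Embargo (0 → 2). Not NE.
(High, High, Free): Country A can switch to Embargo (-2 → 0). Not NE.
(High, High, Low): Country A can switch to Embargo (-3 → -1). Not NE.
(High, Embargo, Free): Country B can switch to High (0 → 2). Not NE.
(High, Embargo, Low): Country B can switch to Medium (-5 → -2). Not NE.
(Embargo, Medium, Free): Country A can switch to High (-4 → 2). Not NE.
(Embargo, Medium, Low): Country B can switch to High (-1 → 0). Not NE.
(Embargo, High, Free): Country A gets 0, best alternative -2; Country B gets 1, best alternative -1; Country C gets -2, best alternative -5. No profitable deviation — NE.
(Embargo, High, Low): Country B can switch to Embargo (0 → 1). Not NE.
(Embargo, Embargo, Free): Country A can switch to High (-5 → -3). Not NE.
(Embargo, Embargo, Low): Country A can switch to High (2 → 4). Not NE.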